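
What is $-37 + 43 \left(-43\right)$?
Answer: $-1886$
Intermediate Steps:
$-37 + 43 \left(-43\right) = -37 - 1849 = -1886$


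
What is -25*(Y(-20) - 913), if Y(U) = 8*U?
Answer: 26825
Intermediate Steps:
-25*(Y(-20) - 913) = -25*(8*(-20) - 913) = -25*(-160 - 913) = -25*(-1073) = 26825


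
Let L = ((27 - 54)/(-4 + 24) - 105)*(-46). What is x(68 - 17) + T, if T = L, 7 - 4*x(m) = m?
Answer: 48811/10 ≈ 4881.1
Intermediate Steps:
x(m) = 7/4 - m/4
L = 48921/10 (L = (-27/20 - 105)*(-46) = -2127/20*(-46) = 48921/10 ≈ 4892.1)
T = 48921/10 ≈ 4892.1
x(68 - 17) + T = (7/4 - (68 - 17)/4) + 48921/10 = (7/4 - ¼*51) + 48921/10 = (7/4 - 51/4) + 48921/10 = -11 + 48921/10 = 48811/10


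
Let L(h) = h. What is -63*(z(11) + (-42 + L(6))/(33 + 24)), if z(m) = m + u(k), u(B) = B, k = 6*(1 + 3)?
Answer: -41139/19 ≈ -2165.2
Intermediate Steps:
k = 24 (k = 6*4 = 24)
z(m) = 24 + m (z(m) = m + 24 = 24 + m)
-63*(z(11) + (-42 + L(6))/(33 + 24)) = -63*((24 + 11) + (-42 + 6)/(33 + 24)) = -63*(35 - 36/57) = -63*(35 - 36*1/57) = -63*(35 - 12/19) = -63*653/19 = -41139/19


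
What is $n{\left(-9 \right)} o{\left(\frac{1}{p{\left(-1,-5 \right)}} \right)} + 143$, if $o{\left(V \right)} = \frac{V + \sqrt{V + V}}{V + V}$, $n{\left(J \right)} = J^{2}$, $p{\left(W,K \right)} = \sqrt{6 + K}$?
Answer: $\frac{367}{2} + \frac{81 \sqrt{2}}{2} \approx 240.78$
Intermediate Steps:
$o{\left(V \right)} = \frac{V + \sqrt{2} \sqrt{V}}{2 V}$ ($o{\left(V \right)} = \frac{V + \sqrt{2 V}}{2 V} = \left(V + \sqrt{2} \sqrt{V}\right) \frac{1}{2 V} = \frac{V + \sqrt{2} \sqrt{V}}{2 V}$)
$n{\left(-9 \right)} o{\left(\frac{1}{p{\left(-1,-5 \right)}} \right)} + 143 = \left(-9\right)^{2} \left(\frac{1}{2} + \frac{\sqrt{2}}{2 \frac{1}{\sqrt[4]{6 - 5}}}\right) + 143 = 81 \left(\frac{1}{2} + \frac{\sqrt{2}}{2 \cdot 1}\right) + 143 = 81 \left(\frac{1}{2} + \frac{1}{2} \sqrt{2} \cdot 1\right) + 143 = 81 \left(\frac{1}{2} + \frac{\sqrt{2}}{2}\right) + 143 = \left(\frac{81}{2} + \frac{81 \sqrt{2}}{2}\right) + 143 = \frac{367}{2} + \frac{81 \sqrt{2}}{2}$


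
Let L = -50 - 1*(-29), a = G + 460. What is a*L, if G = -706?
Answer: 5166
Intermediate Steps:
a = -246 (a = -706 + 460 = -246)
L = -21 (L = -50 + 29 = -21)
a*L = -246*(-21) = 5166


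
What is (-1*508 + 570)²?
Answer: 3844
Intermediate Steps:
(-1*508 + 570)² = (-508 + 570)² = 62² = 3844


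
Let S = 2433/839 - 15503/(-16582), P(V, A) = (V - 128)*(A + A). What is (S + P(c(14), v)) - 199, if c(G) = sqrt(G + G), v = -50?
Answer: 175362218121/13912298 - 200*sqrt(7) ≈ 12076.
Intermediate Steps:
c(G) = sqrt(2)*sqrt(G) (c(G) = sqrt(2*G) = sqrt(2)*sqrt(G))
P(V, A) = 2*A*(-128 + V) (P(V, A) = (-128 + V)*(2*A) = 2*A*(-128 + V))
S = 53351023/13912298 (S = 2433*(1/839) - 15503*(-1/16582) = 2433/839 + 15503/16582 = 53351023/13912298 ≈ 3.8348)
(S + P(c(14), v)) - 199 = (53351023/13912298 + 2*(-50)*(-128 + sqrt(2)*sqrt(14))) - 199 = (53351023/13912298 + 2*(-50)*(-128 + 2*sqrt(7))) - 199 = (53351023/13912298 + (12800 - 200*sqrt(7))) - 199 = (178130765423/13912298 - 200*sqrt(7)) - 199 = 175362218121/13912298 - 200*sqrt(7)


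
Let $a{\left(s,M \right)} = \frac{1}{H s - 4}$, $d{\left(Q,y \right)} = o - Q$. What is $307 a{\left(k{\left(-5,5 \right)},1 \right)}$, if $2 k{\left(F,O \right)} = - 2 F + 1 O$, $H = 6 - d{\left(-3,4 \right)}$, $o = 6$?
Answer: $- \frac{614}{53} \approx -11.585$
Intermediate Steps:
$d{\left(Q,y \right)} = 6 - Q$
$H = -3$ ($H = 6 - \left(6 - -3\right) = 6 - \left(6 + 3\right) = 6 - 9 = -3$)
$k{\left(F,O \right)} = \frac{O}{2} - F$ ($k{\left(F,O \right)} = \frac{- 2 F + 1 O}{2} = \frac{- 2 F + O}{2} = \frac{O - 2 F}{2} = \frac{O}{2} - F$)
$a{\left(s,M \right)} = \frac{1}{-4 - 3 s}$ ($a{\left(s,M \right)} = \frac{1}{- 3 s - 4} = \frac{1}{-4 - 3 s}$)
$307 a{\left(k{\left(-5,5 \right)},1 \right)} = 307 \left(- \frac{1}{4 + 3 \left(\frac{1}{2} \cdot 5 - -5\right)}\right) = 307 \left(- \frac{1}{4 + 3 \left(\frac{5}{2} + 5\right)}\right) = 307 \left(- \frac{1}{4 + 3 \cdot \frac{15}{2}}\right) = 307 \left(- \frac{1}{4 + \frac{45}{2}}\right) = 307 \left(- \frac{1}{\frac{53}{2}}\right) = 307 \left(\left(-1\right) \frac{2}{53}\right) = 307 \left(- \frac{2}{53}\right) = - \frac{614}{53}$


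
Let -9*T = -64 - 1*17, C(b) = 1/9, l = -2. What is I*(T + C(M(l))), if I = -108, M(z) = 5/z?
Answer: -984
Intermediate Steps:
C(b) = 1/9 (C(b) = 1*(1/9) = 1/9)
T = 9 (T = -(-64 - 1*17)/9 = -(-64 - 17)/9 = -1/9*(-81) = 9)
I*(T + C(M(l))) = -108*(9 + 1/9) = -108*82/9 = -984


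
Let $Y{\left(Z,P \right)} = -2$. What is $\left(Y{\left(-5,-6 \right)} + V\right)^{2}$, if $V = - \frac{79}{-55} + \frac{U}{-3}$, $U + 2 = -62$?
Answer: $\frac{11744329}{27225} \approx 431.38$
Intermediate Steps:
$U = -64$ ($U = -2 - 62 = -64$)
$V = \frac{3757}{165}$ ($V = - \frac{79}{-55} - \frac{64}{-3} = \left(-79\right) \left(- \frac{1}{55}\right) - - \frac{64}{3} = \frac{79}{55} + \frac{64}{3} = \frac{3757}{165} \approx 22.77$)
$\left(Y{\left(-5,-6 \right)} + V\right)^{2} = \left(-2 + \frac{3757}{165}\right)^{2} = \left(\frac{3427}{165}\right)^{2} = \frac{11744329}{27225}$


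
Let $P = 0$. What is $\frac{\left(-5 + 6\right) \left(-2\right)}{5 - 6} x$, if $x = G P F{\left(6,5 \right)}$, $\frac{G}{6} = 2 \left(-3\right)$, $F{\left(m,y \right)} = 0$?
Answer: $0$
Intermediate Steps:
$G = -36$ ($G = 6 \cdot 2 \left(-3\right) = 6 \left(-6\right) = -36$)
$x = 0$ ($x = \left(-36\right) 0 \cdot 0 = 0 \cdot 0 = 0$)
$\frac{\left(-5 + 6\right) \left(-2\right)}{5 - 6} x = \frac{\left(-5 + 6\right) \left(-2\right)}{5 - 6} \cdot 0 = \frac{1 \left(-2\right)}{-1} \cdot 0 = \left(-1\right) \left(-2\right) 0 = 2 \cdot 0 = 0$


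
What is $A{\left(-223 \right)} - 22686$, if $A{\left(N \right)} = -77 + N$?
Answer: $-22986$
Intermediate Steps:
$A{\left(-223 \right)} - 22686 = \left(-77 - 223\right) - 22686 = -300 - 22686 = -22986$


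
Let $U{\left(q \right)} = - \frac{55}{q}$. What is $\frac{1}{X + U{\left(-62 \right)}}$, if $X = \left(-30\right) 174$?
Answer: $- \frac{62}{323585} \approx -0.0001916$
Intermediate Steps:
$X = -5220$
$\frac{1}{X + U{\left(-62 \right)}} = \frac{1}{-5220 - \frac{55}{-62}} = \frac{1}{-5220 - - \frac{55}{62}} = \frac{1}{-5220 + \frac{55}{62}} = \frac{1}{- \frac{323585}{62}} = - \frac{62}{323585}$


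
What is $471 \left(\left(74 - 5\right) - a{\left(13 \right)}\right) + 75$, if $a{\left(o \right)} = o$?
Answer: $26451$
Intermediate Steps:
$471 \left(\left(74 - 5\right) - a{\left(13 \right)}\right) + 75 = 471 \left(\left(74 - 5\right) - 13\right) + 75 = 471 \left(69 - 13\right) + 75 = 471 \cdot 56 + 75 = 26376 + 75 = 26451$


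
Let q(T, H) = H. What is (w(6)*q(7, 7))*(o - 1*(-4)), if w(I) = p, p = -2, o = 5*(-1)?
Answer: 14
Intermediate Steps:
o = -5
w(I) = -2
(w(6)*q(7, 7))*(o - 1*(-4)) = (-2*7)*(-5 - 1*(-4)) = -14*(-5 + 4) = -14*(-1) = 14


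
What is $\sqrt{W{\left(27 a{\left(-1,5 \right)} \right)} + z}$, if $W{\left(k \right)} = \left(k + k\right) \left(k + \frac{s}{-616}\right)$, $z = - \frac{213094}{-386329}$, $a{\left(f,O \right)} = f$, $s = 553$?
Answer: $\frac{13 \sqrt{644161620877951}}{8499238} \approx 38.82$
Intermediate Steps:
$z = \frac{213094}{386329}$ ($z = \left(-213094\right) \left(- \frac{1}{386329}\right) = \frac{213094}{386329} \approx 0.55159$)
$W{\left(k \right)} = 2 k \left(- \frac{79}{88} + k\right)$ ($W{\left(k \right)} = \left(k + k\right) \left(k + \frac{553}{-616}\right) = 2 k \left(k + 553 \left(- \frac{1}{616}\right)\right) = 2 k \left(k - \frac{79}{88}\right) = 2 k \left(- \frac{79}{88} + k\right)$)
$\sqrt{W{\left(27 a{\left(-1,5 \right)} \right)} + z} = \sqrt{\frac{27 \left(-1\right) \left(-79 + 88 \cdot 27 \left(-1\right)\right)}{44} + \frac{213094}{386329}} = \sqrt{\frac{1}{44} \left(-27\right) \left(-79 + 88 \left(-27\right)\right) + \frac{213094}{386329}} = \sqrt{\frac{1}{44} \left(-27\right) \left(-79 - 2376\right) + \frac{213094}{386329}} = \sqrt{\frac{1}{44} \left(-27\right) \left(-2455\right) + \frac{213094}{386329}} = \sqrt{\frac{66285}{44} + \frac{213094}{386329}} = \sqrt{\frac{25617193901}{16998476}} = \frac{13 \sqrt{644161620877951}}{8499238}$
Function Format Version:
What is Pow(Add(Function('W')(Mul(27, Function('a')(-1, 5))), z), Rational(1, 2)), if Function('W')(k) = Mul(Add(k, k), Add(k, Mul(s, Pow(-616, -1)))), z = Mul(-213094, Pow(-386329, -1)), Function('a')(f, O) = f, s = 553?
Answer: Mul(Rational(13, 8499238), Pow(644161620877951, Rational(1, 2))) ≈ 38.820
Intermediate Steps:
z = Rational(213094, 386329) (z = Mul(-213094, Rational(-1, 386329)) = Rational(213094, 386329) ≈ 0.55159)
Function('W')(k) = Mul(2, k, Add(Rational(-79, 88), k)) (Function('W')(k) = Mul(Add(k, k), Add(k, Mul(553, Pow(-616, -1)))) = Mul(Mul(2, k), Add(k, Mul(553, Rational(-1, 616)))) = Mul(Mul(2, k), Add(k, Rational(-79, 88))) = Mul(Mul(2, k), Add(Rational(-79, 88), k)) = Mul(2, k, Add(Rational(-79, 88), k)))
Pow(Add(Function('W')(Mul(27, Function('a')(-1, 5))), z), Rational(1, 2)) = Pow(Add(Mul(Rational(1, 44), Mul(27, -1), Add(-79, Mul(88, Mul(27, -1)))), Rational(213094, 386329)), Rational(1, 2)) = Pow(Add(Mul(Rational(1, 44), -27, Add(-79, Mul(88, -27))), Rational(213094, 386329)), Rational(1, 2)) = Pow(Add(Mul(Rational(1, 44), -27, Add(-79, -2376)), Rational(213094, 386329)), Rational(1, 2)) = Pow(Add(Mul(Rational(1, 44), -27, -2455), Rational(213094, 386329)), Rational(1, 2)) = Pow(Add(Rational(66285, 44), Rational(213094, 386329)), Rational(1, 2)) = Pow(Rational(25617193901, 16998476), Rational(1, 2)) = Mul(Rational(13, 8499238), Pow(644161620877951, Rational(1, 2)))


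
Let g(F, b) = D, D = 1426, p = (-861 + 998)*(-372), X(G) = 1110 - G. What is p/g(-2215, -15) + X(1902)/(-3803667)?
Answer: -1042198686/29161447 ≈ -35.739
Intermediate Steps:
p = -50964 (p = 137*(-372) = -50964)
g(F, b) = 1426
p/g(-2215, -15) + X(1902)/(-3803667) = -50964/1426 + (1110 - 1*1902)/(-3803667) = -50964*1/1426 + (1110 - 1902)*(-1/3803667) = -822/23 - 792*(-1/3803667) = -822/23 + 264/1267889 = -1042198686/29161447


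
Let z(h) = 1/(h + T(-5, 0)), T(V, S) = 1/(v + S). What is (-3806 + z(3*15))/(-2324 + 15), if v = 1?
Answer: 175075/106214 ≈ 1.6483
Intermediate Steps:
T(V, S) = 1/(1 + S)
z(h) = 1/(1 + h) (z(h) = 1/(h + 1/(1 + 0)) = 1/(h + 1/1) = 1/(h + 1) = 1/(1 + h))
(-3806 + z(3*15))/(-2324 + 15) = (-3806 + 1/(1 + 3*15))/(-2324 + 15) = (-3806 + 1/(1 + 45))/(-2309) = (-3806 + 1/46)*(-1/2309) = -175075/46*(-1/2309) = 175075/106214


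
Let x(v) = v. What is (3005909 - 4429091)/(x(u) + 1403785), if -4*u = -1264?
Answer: -1423182/1404101 ≈ -1.0136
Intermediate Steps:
u = 316 (u = -¼*(-1264) = 316)
(3005909 - 4429091)/(x(u) + 1403785) = (3005909 - 4429091)/(316 + 1403785) = -1423182/1404101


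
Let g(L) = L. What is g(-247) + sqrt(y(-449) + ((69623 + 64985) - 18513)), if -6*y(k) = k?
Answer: -247 + sqrt(4182114)/6 ≈ 93.837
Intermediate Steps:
y(k) = -k/6
g(-247) + sqrt(y(-449) + ((69623 + 64985) - 18513)) = -247 + sqrt(-1/6*(-449) + ((69623 + 64985) - 18513)) = -247 + sqrt(449/6 + (134608 - 18513)) = -247 + sqrt(449/6 + 116095) = -247 + sqrt(697019/6) = -247 + sqrt(4182114)/6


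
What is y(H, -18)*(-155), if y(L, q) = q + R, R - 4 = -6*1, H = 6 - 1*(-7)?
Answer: 3100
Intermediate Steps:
H = 13 (H = 6 + 7 = 13)
R = -2 (R = 4 - 6*1 = 4 - 6 = -2)
y(L, q) = -2 + q (y(L, q) = q - 2 = -2 + q)
y(H, -18)*(-155) = (-2 - 18)*(-155) = -20*(-155) = 3100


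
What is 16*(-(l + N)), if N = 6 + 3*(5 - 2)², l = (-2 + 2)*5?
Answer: -528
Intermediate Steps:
l = 0 (l = 0*5 = 0)
N = 33 (N = 6 + 3*3² = 6 + 3*9 = 6 + 27 = 33)
16*(-(l + N)) = 16*(-(0 + 33)) = 16*(-1*33) = 16*(-33) = -528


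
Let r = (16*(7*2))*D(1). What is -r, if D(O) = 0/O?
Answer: 0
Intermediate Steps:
D(O) = 0
r = 0 (r = (16*(7*2))*0 = (16*14)*0 = 224*0 = 0)
-r = -1*0 = 0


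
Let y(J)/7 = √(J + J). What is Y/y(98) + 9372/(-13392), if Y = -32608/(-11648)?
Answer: -6680657/9952488 ≈ -0.67126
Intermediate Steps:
Y = 1019/364 (Y = -32608*(-1/11648) = 1019/364 ≈ 2.7994)
y(J) = 7*√2*√J (y(J) = 7*√(J + J) = 7*√(2*J) = 7*(√2*√J) = 7*√2*√J)
Y/y(98) + 9372/(-13392) = 1019/(364*((7*√2*√98))) + 9372/(-13392) = 1019/(364*((7*√2*(7*√2)))) + 9372*(-1/13392) = (1019/364)/98 - 781/1116 = (1019/364)*(1/98) - 781/1116 = 1019/35672 - 781/1116 = -6680657/9952488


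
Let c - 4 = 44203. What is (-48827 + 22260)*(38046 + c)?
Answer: -2185215451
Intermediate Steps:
c = 44207 (c = 4 + 44203 = 44207)
(-48827 + 22260)*(38046 + c) = (-48827 + 22260)*(38046 + 44207) = -26567*82253 = -2185215451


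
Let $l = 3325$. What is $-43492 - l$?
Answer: $-46817$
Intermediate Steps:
$-43492 - l = -43492 - 3325 = -46817$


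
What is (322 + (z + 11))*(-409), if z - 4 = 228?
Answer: -231085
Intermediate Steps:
z = 232 (z = 4 + 228 = 232)
(322 + (z + 11))*(-409) = (322 + (232 + 11))*(-409) = (322 + 243)*(-409) = 565*(-409) = -231085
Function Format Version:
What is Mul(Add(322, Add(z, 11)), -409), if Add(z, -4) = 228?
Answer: -231085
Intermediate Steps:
z = 232 (z = Add(4, 228) = 232)
Mul(Add(322, Add(z, 11)), -409) = Mul(Add(322, Add(232, 11)), -409) = Mul(Add(322, 243), -409) = Mul(565, -409) = -231085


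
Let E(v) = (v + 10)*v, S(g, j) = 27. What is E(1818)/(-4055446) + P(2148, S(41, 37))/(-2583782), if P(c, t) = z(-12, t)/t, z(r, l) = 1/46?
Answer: -5332336389634811/6507079181975412 ≈ -0.81947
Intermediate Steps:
z(r, l) = 1/46
P(c, t) = 1/(46*t)
E(v) = v*(10 + v) (E(v) = (10 + v)*v = v*(10 + v))
E(1818)/(-4055446) + P(2148, S(41, 37))/(-2583782) = (1818*(10 + 1818))/(-4055446) + ((1/46)/27)/(-2583782) = (1818*1828)*(-1/4055446) + ((1/46)*(1/27))*(-1/2583782) = 3323304*(-1/4055446) + (1/1242)*(-1/2583782) = -1661652/2027723 - 1/3209057244 = -5332336389634811/6507079181975412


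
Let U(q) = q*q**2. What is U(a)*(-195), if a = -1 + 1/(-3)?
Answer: 4160/9 ≈ 462.22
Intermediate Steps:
a = -4/3 (a = -1 - 1/3 = -4/3 ≈ -1.3333)
U(q) = q**3
U(a)*(-195) = (-4/3)**3*(-195) = -64/27*(-195) = 4160/9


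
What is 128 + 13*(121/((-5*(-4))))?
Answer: 4133/20 ≈ 206.65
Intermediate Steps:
128 + 13*(121/((-5*(-4)))) = 128 + 13*(121/20) = 128 + 1573/20 = 4133/20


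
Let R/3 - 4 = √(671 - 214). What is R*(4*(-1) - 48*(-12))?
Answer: 6864 + 1716*√457 ≈ 43548.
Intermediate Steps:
R = 12 + 3*√457 (R = 12 + 3*√(671 - 214) = 12 + 3*√457 ≈ 76.133)
R*(4*(-1) - 48*(-12)) = (12 + 3*√457)*(4*(-1) - 48*(-12)) = (12 + 3*√457)*(-4 + 576) = (12 + 3*√457)*572 = 6864 + 1716*√457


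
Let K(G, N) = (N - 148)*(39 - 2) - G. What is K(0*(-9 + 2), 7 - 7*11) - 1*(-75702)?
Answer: 67636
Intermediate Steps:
K(G, N) = -5476 - G + 37*N (K(G, N) = (-148 + N)*37 - G = (-5476 + 37*N) - G = -5476 - G + 37*N)
K(0*(-9 + 2), 7 - 7*11) - 1*(-75702) = (-5476 - 0*(-9 + 2) + 37*(7 - 7*11)) - 1*(-75702) = (-5476 - 0*(-7) + 37*(7 - 77)) + 75702 = (-5476 - 1*0 + 37*(-70)) + 75702 = (-5476 + 0 - 2590) + 75702 = -8066 + 75702 = 67636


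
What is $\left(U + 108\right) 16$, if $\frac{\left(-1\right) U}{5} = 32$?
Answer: $-832$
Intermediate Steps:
$U = -160$ ($U = \left(-5\right) 32 = -160$)
$\left(U + 108\right) 16 = \left(-160 + 108\right) 16 = \left(-52\right) 16 = -832$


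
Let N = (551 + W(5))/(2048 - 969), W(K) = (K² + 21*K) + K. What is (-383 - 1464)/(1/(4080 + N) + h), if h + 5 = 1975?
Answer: -8132352082/8673922899 ≈ -0.93756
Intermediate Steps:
h = 1970 (h = -5 + 1975 = 1970)
W(K) = K² + 22*K
N = 686/1079 (N = (551 + 5*(22 + 5))/(2048 - 969) = (551 + 5*27)/1079 = (551 + 135)*(1/1079) = 686*(1/1079) = 686/1079 ≈ 0.63577)
(-383 - 1464)/(1/(4080 + N) + h) = (-383 - 1464)/(1/(4080 + 686/1079) + 1970) = -1847/(1/(4403006/1079) + 1970) = -1847/(1079/4403006 + 1970) = -1847/8673922899/4403006 = -1847*4403006/8673922899 = -8132352082/8673922899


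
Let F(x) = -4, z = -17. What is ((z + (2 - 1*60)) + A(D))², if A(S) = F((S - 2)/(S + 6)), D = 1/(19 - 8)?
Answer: 6241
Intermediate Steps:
D = 1/11 ≈ 0.090909
A(S) = -4
((z + (2 - 1*60)) + A(D))² = ((-17 + (2 - 1*60)) - 4)² = ((-17 + (2 - 60)) - 4)² = ((-17 - 58) - 4)² = (-75 - 4)² = (-79)² = 6241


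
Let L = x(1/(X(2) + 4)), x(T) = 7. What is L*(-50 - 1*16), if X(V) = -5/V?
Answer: -462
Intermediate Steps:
L = 7
L*(-50 - 1*16) = 7*(-50 - 1*16) = 7*(-50 - 16) = 7*(-66) = -462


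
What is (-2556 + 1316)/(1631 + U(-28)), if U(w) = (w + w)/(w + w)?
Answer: -155/204 ≈ -0.75980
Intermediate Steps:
U(w) = 1 (U(w) = (2*w)/((2*w)) = (2*w)*(1/(2*w)) = 1)
(-2556 + 1316)/(1631 + U(-28)) = (-2556 + 1316)/(1631 + 1) = -1240/1632 = -1240*1/1632 = -155/204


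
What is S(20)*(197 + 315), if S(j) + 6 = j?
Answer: 7168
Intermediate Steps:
S(j) = -6 + j
S(20)*(197 + 315) = (-6 + 20)*(197 + 315) = 14*512 = 7168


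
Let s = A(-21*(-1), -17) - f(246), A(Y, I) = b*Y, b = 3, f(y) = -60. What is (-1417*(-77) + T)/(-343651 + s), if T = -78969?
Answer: -7535/85882 ≈ -0.087737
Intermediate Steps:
A(Y, I) = 3*Y
s = 123 (s = 3*(-21*(-1)) - 1*(-60) = 3*21 + 60 = 63 + 60 = 123)
(-1417*(-77) + T)/(-343651 + s) = (-1417*(-77) - 78969)/(-343651 + 123) = (109109 - 78969)/(-343528) = 30140*(-1/343528) = -7535/85882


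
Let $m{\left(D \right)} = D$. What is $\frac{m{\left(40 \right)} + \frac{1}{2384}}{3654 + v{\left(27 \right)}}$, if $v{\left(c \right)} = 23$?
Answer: $\frac{95361}{8765968} \approx 0.010879$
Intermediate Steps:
$\frac{m{\left(40 \right)} + \frac{1}{2384}}{3654 + v{\left(27 \right)}} = \frac{40 + \frac{1}{2384}}{3654 + 23} = \frac{40 + \frac{1}{2384}}{3677} = \frac{95361}{2384} \cdot \frac{1}{3677} = \frac{95361}{8765968}$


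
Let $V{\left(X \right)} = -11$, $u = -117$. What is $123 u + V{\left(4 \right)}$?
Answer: $-14402$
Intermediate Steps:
$123 u + V{\left(4 \right)} = 123 \left(-117\right) - 11 = -14391 - 11 = -14402$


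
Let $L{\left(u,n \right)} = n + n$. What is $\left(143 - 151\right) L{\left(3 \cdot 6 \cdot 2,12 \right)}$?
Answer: $-192$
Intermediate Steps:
$L{\left(u,n \right)} = 2 n$
$\left(143 - 151\right) L{\left(3 \cdot 6 \cdot 2,12 \right)} = \left(143 - 151\right) 2 \cdot 12 = \left(-8\right) 24 = -192$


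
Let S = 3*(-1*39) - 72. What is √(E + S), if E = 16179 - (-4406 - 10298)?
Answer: √30694 ≈ 175.20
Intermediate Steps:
S = -189 (S = 3*(-39) - 72 = -117 - 72 = -189)
E = 30883 (E = 16179 - 1*(-14704) = 16179 + 14704 = 30883)
√(E + S) = √(30883 - 189) = √30694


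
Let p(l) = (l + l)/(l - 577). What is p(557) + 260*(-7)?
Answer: -18757/10 ≈ -1875.7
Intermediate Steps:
p(l) = 2*l/(-577 + l) (p(l) = (2*l)/(-577 + l) = 2*l/(-577 + l))
p(557) + 260*(-7) = 2*557/(-577 + 557) + 260*(-7) = 2*557/(-20) - 1820 = 2*557*(-1/20) - 1820 = -557/10 - 1820 = -18757/10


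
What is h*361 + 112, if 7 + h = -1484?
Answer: -538139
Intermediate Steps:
h = -1491 (h = -7 - 1484 = -1491)
h*361 + 112 = -1491*361 + 112 = -538251 + 112 = -538139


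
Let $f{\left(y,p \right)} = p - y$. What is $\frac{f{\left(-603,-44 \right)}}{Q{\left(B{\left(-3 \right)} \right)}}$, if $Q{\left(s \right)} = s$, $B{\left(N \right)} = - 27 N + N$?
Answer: $\frac{43}{6} \approx 7.1667$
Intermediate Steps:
$B{\left(N \right)} = - 26 N$
$\frac{f{\left(-603,-44 \right)}}{Q{\left(B{\left(-3 \right)} \right)}} = \frac{-44 - -603}{\left(-26\right) \left(-3\right)} = \frac{-44 + 603}{78} = 559 \cdot \frac{1}{78} = \frac{43}{6}$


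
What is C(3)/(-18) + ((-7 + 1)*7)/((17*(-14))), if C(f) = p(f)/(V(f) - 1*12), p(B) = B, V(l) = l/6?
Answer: 224/1173 ≈ 0.19096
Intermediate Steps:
V(l) = l/6 (V(l) = l*(⅙) = l/6)
C(f) = f/(-12 + f/6) (C(f) = f/(f/6 - 1*12) = f/(f/6 - 12) = f/(-12 + f/6))
C(3)/(-18) + ((-7 + 1)*7)/((17*(-14))) = (6*3/(-72 + 3))/(-18) + ((-7 + 1)*7)/((17*(-14))) = (6*3/(-69))*(-1/18) - 6*7/(-238) = (6*3*(-1/69))*(-1/18) - 42*(-1/238) = -6/23*(-1/18) + 3/17 = 1/69 + 3/17 = 224/1173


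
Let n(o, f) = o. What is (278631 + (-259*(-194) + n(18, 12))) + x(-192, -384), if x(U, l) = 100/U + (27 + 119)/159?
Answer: 278903297/848 ≈ 3.2890e+5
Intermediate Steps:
x(U, l) = 146/159 + 100/U (x(U, l) = 100/U + 146*(1/159) = 100/U + 146/159 = 146/159 + 100/U)
(278631 + (-259*(-194) + n(18, 12))) + x(-192, -384) = (278631 + (-259*(-194) + 18)) + (146/159 + 100/(-192)) = (278631 + (50246 + 18)) + (146/159 + 100*(-1/192)) = (278631 + 50264) + (146/159 - 25/48) = 328895 + 337/848 = 278903297/848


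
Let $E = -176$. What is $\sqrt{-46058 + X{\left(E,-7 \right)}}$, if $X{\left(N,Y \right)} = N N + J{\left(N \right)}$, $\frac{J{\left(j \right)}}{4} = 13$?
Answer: $3 i \sqrt{1670} \approx 122.6 i$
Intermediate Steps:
$J{\left(j \right)} = 52$ ($J{\left(j \right)} = 4 \cdot 13 = 52$)
$X{\left(N,Y \right)} = 52 + N^{2}$ ($X{\left(N,Y \right)} = N N + 52 = N^{2} + 52 = 52 + N^{2}$)
$\sqrt{-46058 + X{\left(E,-7 \right)}} = \sqrt{-46058 + \left(52 + \left(-176\right)^{2}\right)} = \sqrt{-46058 + \left(52 + 30976\right)} = \sqrt{-46058 + 31028} = \sqrt{-15030} = 3 i \sqrt{1670}$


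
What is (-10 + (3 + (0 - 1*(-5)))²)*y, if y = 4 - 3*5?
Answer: -594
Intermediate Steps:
y = -11 (y = 4 - 15 = -11)
(-10 + (3 + (0 - 1*(-5)))²)*y = (-10 + (3 + (0 - 1*(-5)))²)*(-11) = (-10 + (3 + (0 + 5))²)*(-11) = (-10 + (3 + 5)²)*(-11) = (-10 + 8²)*(-11) = (-10 + 64)*(-11) = 54*(-11) = -594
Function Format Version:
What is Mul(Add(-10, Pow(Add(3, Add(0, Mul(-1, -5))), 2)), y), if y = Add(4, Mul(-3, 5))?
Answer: -594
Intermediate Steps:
y = -11 (y = Add(4, -15) = -11)
Mul(Add(-10, Pow(Add(3, Add(0, Mul(-1, -5))), 2)), y) = Mul(Add(-10, Pow(Add(3, Add(0, Mul(-1, -5))), 2)), -11) = Mul(Add(-10, Pow(Add(3, Add(0, 5)), 2)), -11) = Mul(Add(-10, Pow(Add(3, 5), 2)), -11) = Mul(Add(-10, Pow(8, 2)), -11) = Mul(Add(-10, 64), -11) = Mul(54, -11) = -594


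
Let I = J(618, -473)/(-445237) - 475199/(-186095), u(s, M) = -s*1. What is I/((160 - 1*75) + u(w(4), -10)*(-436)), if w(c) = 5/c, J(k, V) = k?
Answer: 16266243881/4015347622650 ≈ 0.0040510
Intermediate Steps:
u(s, M) = -s
I = 16266243881/6373567655 (I = 618/(-445237) - 475199/(-186095) = 618*(-1/445237) - 475199*(-1/186095) = -618/445237 + 475199/186095 = 16266243881/6373567655 ≈ 2.5521)
I/((160 - 1*75) + u(w(4), -10)*(-436)) = 16266243881/(6373567655*((160 - 1*75) - 5/4*(-436))) = 16266243881/(6373567655*((160 - 75) - 5/4*(-436))) = 16266243881/(6373567655*(85 - 1*5/4*(-436))) = 16266243881/(6373567655*(85 - 5/4*(-436))) = 16266243881/(6373567655*(85 + 545)) = (16266243881/6373567655)/630 = (16266243881/6373567655)*(1/630) = 16266243881/4015347622650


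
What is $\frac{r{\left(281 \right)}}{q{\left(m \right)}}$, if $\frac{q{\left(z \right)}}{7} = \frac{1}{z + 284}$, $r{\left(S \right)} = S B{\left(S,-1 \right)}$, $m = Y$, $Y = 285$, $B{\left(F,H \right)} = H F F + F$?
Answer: $-1797152360$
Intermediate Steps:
$B{\left(F,H \right)} = F + H F^{2}$ ($B{\left(F,H \right)} = F H F + F = H F^{2} + F = F + H F^{2}$)
$m = 285$
$r{\left(S \right)} = S^{2} \left(1 - S\right)$ ($r{\left(S \right)} = S S \left(1 + S \left(-1\right)\right) = S S \left(1 - S\right) = S^{2} \left(1 - S\right)$)
$q{\left(z \right)} = \frac{7}{284 + z}$ ($q{\left(z \right)} = \frac{7}{z + 284} = \frac{7}{284 + z}$)
$\frac{r{\left(281 \right)}}{q{\left(m \right)}} = \frac{281^{2} \left(1 - 281\right)}{7 \frac{1}{284 + 285}} = \frac{78961 \left(1 - 281\right)}{7 \cdot \frac{1}{569}} = \frac{78961 \left(-280\right)}{7 \cdot \frac{1}{569}} = - \frac{22109080}{\frac{7}{569}} = \left(-22109080\right) \frac{569}{7} = -1797152360$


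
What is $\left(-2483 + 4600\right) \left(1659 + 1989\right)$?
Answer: $7722816$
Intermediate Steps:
$\left(-2483 + 4600\right) \left(1659 + 1989\right) = 2117 \cdot 3648 = 7722816$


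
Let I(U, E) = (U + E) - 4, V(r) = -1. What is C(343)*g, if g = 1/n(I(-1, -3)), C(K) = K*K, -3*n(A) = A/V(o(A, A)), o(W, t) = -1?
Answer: -352947/8 ≈ -44118.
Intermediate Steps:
I(U, E) = -4 + E + U (I(U, E) = (E + U) - 4 = -4 + E + U)
n(A) = A/3 (n(A) = -A/(3*(-1)) = -A*(-1)/3 = -(-1)*A/3 = A/3)
C(K) = K²
g = -3/8 (g = 1/((-4 - 3 - 1)/3) = 1/((⅓)*(-8)) = 1/(-8/3) = -3/8 ≈ -0.37500)
C(343)*g = 343²*(-3/8) = 117649*(-3/8) = -352947/8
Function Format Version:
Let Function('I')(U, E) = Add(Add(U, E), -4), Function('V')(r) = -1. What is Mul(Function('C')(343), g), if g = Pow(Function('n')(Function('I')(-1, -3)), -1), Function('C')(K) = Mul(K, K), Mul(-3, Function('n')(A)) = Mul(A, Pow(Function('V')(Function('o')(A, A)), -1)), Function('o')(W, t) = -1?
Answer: Rational(-352947, 8) ≈ -44118.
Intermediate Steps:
Function('I')(U, E) = Add(-4, E, U) (Function('I')(U, E) = Add(Add(E, U), -4) = Add(-4, E, U))
Function('n')(A) = Mul(Rational(1, 3), A) (Function('n')(A) = Mul(Rational(-1, 3), Mul(A, Pow(-1, -1))) = Mul(Rational(-1, 3), Mul(A, -1)) = Mul(Rational(-1, 3), Mul(-1, A)) = Mul(Rational(1, 3), A))
Function('C')(K) = Pow(K, 2)
g = Rational(-3, 8) (g = Pow(Mul(Rational(1, 3), Add(-4, -3, -1)), -1) = Pow(Mul(Rational(1, 3), -8), -1) = Pow(Rational(-8, 3), -1) = Rational(-3, 8) ≈ -0.37500)
Mul(Function('C')(343), g) = Mul(Pow(343, 2), Rational(-3, 8)) = Mul(117649, Rational(-3, 8)) = Rational(-352947, 8)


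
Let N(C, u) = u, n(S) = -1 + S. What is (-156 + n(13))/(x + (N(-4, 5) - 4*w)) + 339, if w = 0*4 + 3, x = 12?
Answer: 1551/5 ≈ 310.20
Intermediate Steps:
w = 3 (w = 0 + 3 = 3)
(-156 + n(13))/(x + (N(-4, 5) - 4*w)) + 339 = (-156 + (-1 + 13))/(12 + (5 - 4*3)) + 339 = (-156 + 12)/(12 + (5 - 12)) + 339 = -144/(12 - 7) + 339 = -144/5 + 339 = 1551/5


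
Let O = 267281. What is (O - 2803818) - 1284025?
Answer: -3820562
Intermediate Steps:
(O - 2803818) - 1284025 = (267281 - 2803818) - 1284025 = -2536537 - 1284025 = -3820562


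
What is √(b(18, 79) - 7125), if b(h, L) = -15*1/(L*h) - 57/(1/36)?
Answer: I*√2061854022/474 ≈ 95.797*I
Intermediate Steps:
b(h, L) = -2052 - 15/(L*h) (b(h, L) = -15*1/(L*h) - 57/1/36 = -15/(L*h) - 57*36 = -15/(L*h) - 2052 = -2052 - 15/(L*h))
√(b(18, 79) - 7125) = √((-2052 - 15/(79*18)) - 7125) = √((-2052 - 15*1/79*1/18) - 7125) = √((-2052 - 5/474) - 7125) = √(-972653/474 - 7125) = √(-4349903/474) = I*√2061854022/474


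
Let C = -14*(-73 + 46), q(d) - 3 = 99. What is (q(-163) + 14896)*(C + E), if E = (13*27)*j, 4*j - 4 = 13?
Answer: 56085021/2 ≈ 2.8042e+7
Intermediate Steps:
q(d) = 102 (q(d) = 3 + 99 = 102)
j = 17/4 (j = 1 + (1/4)*13 = 1 + 13/4 = 17/4 ≈ 4.2500)
E = 5967/4 (E = (13*27)*(17/4) = 351*(17/4) = 5967/4 ≈ 1491.8)
C = 378 (C = -14*(-27) = 378)
(q(-163) + 14896)*(C + E) = (102 + 14896)*(378 + 5967/4) = 14998*(7479/4) = 56085021/2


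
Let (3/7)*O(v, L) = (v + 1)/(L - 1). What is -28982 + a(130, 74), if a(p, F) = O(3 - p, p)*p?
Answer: -1258966/43 ≈ -29278.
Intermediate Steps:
O(v, L) = 7*(1 + v)/(3*(-1 + L)) (O(v, L) = 7*((v + 1)/(L - 1))/3 = 7*((1 + v)/(-1 + L))/3 = 7*(1 + v)/(3*(-1 + L)))
a(p, F) = 7*p*(4 - p)/(3*(-1 + p)) (a(p, F) = (7*(1 + (3 - p))/(3*(-1 + p)))*p = (7*(4 - p)/(3*(-1 + p)))*p = 7*p*(4 - p)/(3*(-1 + p)))
-28982 + a(130, 74) = -28982 + (7/3)*130*(4 - 1*130)/(-1 + 130) = -28982 + (7/3)*130*(4 - 130)/129 = -28982 + (7/3)*130*(1/129)*(-126) = -28982 - 12740/43 = -1258966/43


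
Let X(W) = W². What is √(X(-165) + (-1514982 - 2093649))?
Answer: 3*I*√397934 ≈ 1892.5*I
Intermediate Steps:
√(X(-165) + (-1514982 - 2093649)) = √((-165)² + (-1514982 - 2093649)) = √(27225 - 3608631) = √(-3581406) = 3*I*√397934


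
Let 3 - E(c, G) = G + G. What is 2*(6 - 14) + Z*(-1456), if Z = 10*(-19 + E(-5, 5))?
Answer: 378544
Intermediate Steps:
E(c, G) = 3 - 2*G (E(c, G) = 3 - (G + G) = 3 - 2*G)
Z = -260 (Z = 10*(-19 + (3 - 2*5)) = 10*(-19 + (3 - 10)) = 10*(-19 - 7) = 10*(-26) = -260)
2*(6 - 14) + Z*(-1456) = 2*(6 - 14) - 260*(-1456) = 2*(-8) + 378560 = -16 + 378560 = 378544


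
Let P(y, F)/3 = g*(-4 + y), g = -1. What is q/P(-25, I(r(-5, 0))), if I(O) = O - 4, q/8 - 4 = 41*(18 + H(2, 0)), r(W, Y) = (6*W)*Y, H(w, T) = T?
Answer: 5936/87 ≈ 68.230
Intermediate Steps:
r(W, Y) = 6*W*Y
q = 5936 (q = 32 + 8*(41*(18 + 0)) = 32 + 8*(41*18) = 32 + 8*738 = 32 + 5904 = 5936)
I(O) = -4 + O
P(y, F) = 12 - 3*y (P(y, F) = 3*(-(-4 + y)) = 3*(4 - y) = 12 - 3*y)
q/P(-25, I(r(-5, 0))) = 5936/(12 - 3*(-25)) = 5936/(12 + 75) = 5936/87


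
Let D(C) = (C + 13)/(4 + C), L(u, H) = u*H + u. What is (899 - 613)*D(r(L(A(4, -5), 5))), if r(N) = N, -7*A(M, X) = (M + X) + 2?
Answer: 1105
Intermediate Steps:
A(M, X) = -2/7 - M/7 - X/7 (A(M, X) = -((M + X) + 2)/7 = -(2 + M + X)/7 = -2/7 - M/7 - X/7)
L(u, H) = u + H*u (L(u, H) = H*u + u = u + H*u)
D(C) = (13 + C)/(4 + C)
(899 - 613)*D(r(L(A(4, -5), 5))) = (899 - 613)*((13 + (-2/7 - 1/7*4 - 1/7*(-5))*(1 + 5))/(4 + (-2/7 - 1/7*4 - 1/7*(-5))*(1 + 5))) = 286*((13 + (-2/7 - 4/7 + 5/7)*6)/(4 + (-2/7 - 4/7 + 5/7)*6)) = 286*((13 - 1/7*6)/(4 - 1/7*6)) = 286*((13 - 6/7)/(4 - 6/7)) = 286*((85/7)/(22/7)) = 286*((7/22)*(85/7)) = 286*(85/22) = 1105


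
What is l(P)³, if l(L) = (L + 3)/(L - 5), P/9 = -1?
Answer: 27/343 ≈ 0.078717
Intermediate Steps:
P = -9 (P = 9*(-1) = -9)
l(L) = (3 + L)/(-5 + L)
l(P)³ = ((3 - 9)/(-5 - 9))³ = (-6/(-14))³ = (-1/14*(-6))³ = (3/7)³ = 27/343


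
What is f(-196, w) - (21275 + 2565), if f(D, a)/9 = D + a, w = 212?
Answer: -23696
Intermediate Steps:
f(D, a) = 9*D + 9*a (f(D, a) = 9*(D + a) = 9*D + 9*a)
f(-196, w) - (21275 + 2565) = (9*(-196) + 9*212) - (21275 + 2565) = (-1764 + 1908) - 1*23840 = 144 - 23840 = -23696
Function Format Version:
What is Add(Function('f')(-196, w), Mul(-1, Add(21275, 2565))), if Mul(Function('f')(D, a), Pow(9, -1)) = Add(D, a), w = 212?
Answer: -23696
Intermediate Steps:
Function('f')(D, a) = Add(Mul(9, D), Mul(9, a)) (Function('f')(D, a) = Mul(9, Add(D, a)) = Add(Mul(9, D), Mul(9, a)))
Add(Function('f')(-196, w), Mul(-1, Add(21275, 2565))) = Add(Add(Mul(9, -196), Mul(9, 212)), Mul(-1, Add(21275, 2565))) = Add(Add(-1764, 1908), Mul(-1, 23840)) = Add(144, -23840) = -23696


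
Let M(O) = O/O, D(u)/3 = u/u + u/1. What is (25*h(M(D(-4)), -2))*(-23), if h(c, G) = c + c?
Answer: -1150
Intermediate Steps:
D(u) = 3 + 3*u (D(u) = 3*(u/u + u/1) = 3*(1 + u*1) = 3*(1 + u) = 3 + 3*u)
M(O) = 1
h(c, G) = 2*c
(25*h(M(D(-4)), -2))*(-23) = (25*(2*1))*(-23) = (25*2)*(-23) = 50*(-23) = -1150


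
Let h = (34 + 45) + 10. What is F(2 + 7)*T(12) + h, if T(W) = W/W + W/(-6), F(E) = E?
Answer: 80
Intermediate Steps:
T(W) = 1 - W/6 (T(W) = 1 + W*(-1/6) = 1 - W/6)
h = 89 (h = 79 + 10 = 89)
F(2 + 7)*T(12) + h = (2 + 7)*(1 - 1/6*12) + 89 = 9*(1 - 2) + 89 = 9*(-1) + 89 = -9 + 89 = 80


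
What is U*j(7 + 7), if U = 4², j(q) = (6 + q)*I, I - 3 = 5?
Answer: 2560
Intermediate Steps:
I = 8 (I = 3 + 5 = 8)
j(q) = 48 + 8*q (j(q) = (6 + q)*8 = 48 + 8*q)
U = 16
U*j(7 + 7) = 16*(48 + 8*(7 + 7)) = 16*(48 + 8*14) = 16*(48 + 112) = 16*160 = 2560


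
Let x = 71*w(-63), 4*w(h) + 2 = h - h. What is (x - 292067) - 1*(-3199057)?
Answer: 5813909/2 ≈ 2.9070e+6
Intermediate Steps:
w(h) = -½ (w(h) = -½ + (h - h)/4 = -½ + (¼)*0 = -½ + 0 = -½)
x = -71/2 (x = 71*(-½) = -71/2 ≈ -35.500)
(x - 292067) - 1*(-3199057) = (-71/2 - 292067) - 1*(-3199057) = -584205/2 + 3199057 = 5813909/2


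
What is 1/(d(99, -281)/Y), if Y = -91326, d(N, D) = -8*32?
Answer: 45663/128 ≈ 356.74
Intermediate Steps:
d(N, D) = -256
1/(d(99, -281)/Y) = 1/(-256/(-91326)) = 1/(-256*(-1/91326)) = 1/(128/45663) = 45663/128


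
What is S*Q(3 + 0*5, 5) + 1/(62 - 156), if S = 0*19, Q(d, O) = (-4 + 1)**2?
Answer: -1/94 ≈ -0.010638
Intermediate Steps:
Q(d, O) = 9 (Q(d, O) = (-3)**2 = 9)
S = 0
S*Q(3 + 0*5, 5) + 1/(62 - 156) = 0*9 + 1/(62 - 156) = 0 + 1/(-94) = 0 - 1/94 = -1/94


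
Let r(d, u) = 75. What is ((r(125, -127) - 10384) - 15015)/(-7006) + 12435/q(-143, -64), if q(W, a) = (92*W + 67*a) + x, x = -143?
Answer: 179126789/61607261 ≈ 2.9076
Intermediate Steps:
q(W, a) = -143 + 67*a + 92*W (q(W, a) = (92*W + 67*a) - 143 = (67*a + 92*W) - 143 = -143 + 67*a + 92*W)
((r(125, -127) - 10384) - 15015)/(-7006) + 12435/q(-143, -64) = ((75 - 10384) - 15015)/(-7006) + 12435/(-143 + 67*(-64) + 92*(-143)) = (-10309 - 15015)*(-1/7006) + 12435/(-143 - 4288 - 13156) = -25324*(-1/7006) + 12435/(-17587) = 12662/3503 + 12435*(-1/17587) = 12662/3503 - 12435/17587 = 179126789/61607261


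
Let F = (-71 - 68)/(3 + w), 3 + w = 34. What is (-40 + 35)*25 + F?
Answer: -4389/34 ≈ -129.09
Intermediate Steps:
w = 31 (w = -3 + 34 = 31)
F = -139/34 (F = (-71 - 68)/(3 + 31) = -139/34 ≈ -4.0882)
(-40 + 35)*25 + F = (-40 + 35)*25 - 139/34 = -5*25 - 139/34 = -125 - 139/34 = -4389/34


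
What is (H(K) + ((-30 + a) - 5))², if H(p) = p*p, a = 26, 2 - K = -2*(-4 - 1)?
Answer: 3025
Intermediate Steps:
K = -8 (K = 2 - (-2)*(-4 - 1) = 2 - (-2)*(-5) = 2 - 1*10 = 2 - 10 = -8)
H(p) = p²
(H(K) + ((-30 + a) - 5))² = ((-8)² + ((-30 + 26) - 5))² = (64 + (-4 - 5))² = (64 - 9)² = 55² = 3025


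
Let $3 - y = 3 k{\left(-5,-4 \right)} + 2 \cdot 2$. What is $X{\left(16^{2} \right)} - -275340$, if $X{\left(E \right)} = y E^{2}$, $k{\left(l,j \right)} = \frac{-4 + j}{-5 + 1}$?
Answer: $-183412$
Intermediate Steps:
$k{\left(l,j \right)} = 1 - \frac{j}{4}$ ($k{\left(l,j \right)} = \frac{-4 + j}{-4} = \left(-4 + j\right) \left(- \frac{1}{4}\right) = 1 - \frac{j}{4}$)
$y = -7$ ($y = 3 - \left(3 \left(1 - -1\right) + 2 \cdot 2\right) = 3 - \left(3 \left(1 + 1\right) + 4\right) = 3 - \left(3 \cdot 2 + 4\right) = 3 - \left(6 + 4\right) = 3 - 10 = -7$)
$X{\left(E \right)} = - 7 E^{2}$
$X{\left(16^{2} \right)} - -275340 = - 7 \left(16^{2}\right)^{2} - -275340 = - 7 \cdot 256^{2} + 275340 = \left(-7\right) 65536 + 275340 = -458752 + 275340 = -183412$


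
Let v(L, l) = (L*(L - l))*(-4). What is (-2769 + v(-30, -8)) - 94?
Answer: -5503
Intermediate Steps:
v(L, l) = -4*L*(L - l)
(-2769 + v(-30, -8)) - 94 = (-2769 + 4*(-30)*(-8 - 1*(-30))) - 94 = (-2769 + 4*(-30)*(-8 + 30)) - 94 = (-2769 + 4*(-30)*22) - 94 = (-2769 - 2640) - 94 = -5409 - 94 = -5503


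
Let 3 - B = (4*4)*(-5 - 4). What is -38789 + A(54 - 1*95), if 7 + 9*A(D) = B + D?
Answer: -38778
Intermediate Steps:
B = 147 (B = 3 - 4*4*(-5 - 4) = 3 - 16*(-9) = 3 - 1*(-144) = 3 + 144 = 147)
A(D) = 140/9 + D/9 (A(D) = -7/9 + (147 + D)/9 = -7/9 + (49/3 + D/9) = 140/9 + D/9)
-38789 + A(54 - 1*95) = -38789 + (140/9 + (54 - 1*95)/9) = -38789 + (140/9 + (54 - 95)/9) = -38789 + (140/9 + (⅑)*(-41)) = -38789 + (140/9 - 41/9) = -38789 + 11 = -38778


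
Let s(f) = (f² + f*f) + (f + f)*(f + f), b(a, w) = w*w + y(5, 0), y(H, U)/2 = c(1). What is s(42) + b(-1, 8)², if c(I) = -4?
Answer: 13720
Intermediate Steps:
y(H, U) = -8 (y(H, U) = 2*(-4) = -8)
b(a, w) = -8 + w² (b(a, w) = w*w - 8 = w² - 8 = -8 + w²)
s(f) = 6*f² (s(f) = (f² + f²) + (2*f)*(2*f) = 2*f² + 4*f² = 6*f²)
s(42) + b(-1, 8)² = 6*42² + (-8 + 8²)² = 6*1764 + (-8 + 64)² = 10584 + 56² = 10584 + 3136 = 13720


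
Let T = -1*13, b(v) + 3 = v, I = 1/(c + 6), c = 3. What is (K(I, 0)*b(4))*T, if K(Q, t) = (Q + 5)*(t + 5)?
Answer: -2990/9 ≈ -332.22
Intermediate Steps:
I = 1/9 (I = 1/(3 + 6) = 1/9 ≈ 0.11111)
K(Q, t) = (5 + Q)*(5 + t)
b(v) = -3 + v
T = -13
(K(I, 0)*b(4))*T = ((25 + 5*(1/9) + 5*0 + (1/9)*0)*(-3 + 4))*(-13) = ((25 + 5/9 + 0 + 0)*1)*(-13) = ((230/9)*1)*(-13) = (230/9)*(-13) = -2990/9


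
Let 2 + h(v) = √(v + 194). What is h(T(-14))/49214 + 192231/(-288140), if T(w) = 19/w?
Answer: -4730516357/7090260980 + √37758/688996 ≈ -0.66690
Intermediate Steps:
h(v) = -2 + √(194 + v) (h(v) = -2 + √(v + 194) = -2 + √(194 + v))
h(T(-14))/49214 + 192231/(-288140) = (-2 + √(194 + 19/(-14)))/49214 + 192231/(-288140) = (-2 + √(194 + 19*(-1/14)))*(1/49214) + 192231*(-1/288140) = (-2 + √(194 - 19/14))*(1/49214) - 192231/288140 = (-2 + √(2697/14))*(1/49214) - 192231/288140 = (-2 + √37758/14)*(1/49214) - 192231/288140 = (-1/24607 + √37758/688996) - 192231/288140 = -4730516357/7090260980 + √37758/688996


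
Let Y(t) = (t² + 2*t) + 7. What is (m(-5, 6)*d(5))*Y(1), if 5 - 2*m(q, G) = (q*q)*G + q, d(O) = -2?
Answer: 1400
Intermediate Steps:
m(q, G) = 5/2 - q/2 - G*q²/2 (m(q, G) = 5/2 - ((q*q)*G + q)/2 = 5/2 - (q²*G + q)/2 = 5/2 - (G*q² + q)/2 = 5/2 - (q + G*q²)/2 = 5/2 + (-q/2 - G*q²/2) = 5/2 - q/2 - G*q²/2)
Y(t) = 7 + t² + 2*t
(m(-5, 6)*d(5))*Y(1) = ((5/2 - ½*(-5) - ½*6*(-5)²)*(-2))*(7 + 1² + 2*1) = ((5/2 + 5/2 - ½*6*25)*(-2))*(7 + 1 + 2) = ((5/2 + 5/2 - 75)*(-2))*10 = -70*(-2)*10 = 140*10 = 1400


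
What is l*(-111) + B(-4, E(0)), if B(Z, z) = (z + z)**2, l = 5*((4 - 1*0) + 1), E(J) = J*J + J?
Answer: -2775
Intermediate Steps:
E(J) = J + J**2 (E(J) = J**2 + J = J + J**2)
l = 25 (l = 5*((4 + 0) + 1) = 5*(4 + 1) = 5*5 = 25)
B(Z, z) = 4*z**2 (B(Z, z) = (2*z)**2 = 4*z**2)
l*(-111) + B(-4, E(0)) = 25*(-111) + 4*(0*(1 + 0))**2 = -2775 + 4*(0*1)**2 = -2775 + 4*0**2 = -2775 + 4*0 = -2775 + 0 = -2775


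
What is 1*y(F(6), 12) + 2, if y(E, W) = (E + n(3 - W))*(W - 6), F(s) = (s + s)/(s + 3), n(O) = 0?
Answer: 10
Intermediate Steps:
F(s) = 2*s/(3 + s) (F(s) = (2*s)/(3 + s) = 2*s/(3 + s))
y(E, W) = E*(-6 + W) (y(E, W) = (E + 0)*(W - 6) = E*(-6 + W))
1*y(F(6), 12) + 2 = 1*((2*6/(3 + 6))*(-6 + 12)) + 2 = 1*((2*6/9)*6) + 2 = 1*((2*6*(⅑))*6) + 2 = 1*((4/3)*6) + 2 = 1*8 + 2 = 8 + 2 = 10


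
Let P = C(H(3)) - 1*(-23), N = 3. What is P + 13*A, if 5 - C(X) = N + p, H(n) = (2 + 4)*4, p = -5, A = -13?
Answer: -139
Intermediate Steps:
H(n) = 24 (H(n) = 6*4 = 24)
C(X) = 7 (C(X) = 5 - (3 - 5) = 5 - 1*(-2) = 5 + 2 = 7)
P = 30 (P = 7 - 1*(-23) = 7 + 23 = 30)
P + 13*A = 30 + 13*(-13) = 30 - 169 = -139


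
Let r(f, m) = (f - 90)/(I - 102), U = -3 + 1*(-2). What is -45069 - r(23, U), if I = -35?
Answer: -6174520/137 ≈ -45070.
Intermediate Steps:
U = -5 (U = -3 - 2 = -5)
r(f, m) = 90/137 - f/137 (r(f, m) = (f - 90)/(-35 - 102) = (-90 + f)/(-137) = (-90 + f)*(-1/137) = 90/137 - f/137)
-45069 - r(23, U) = -45069 - (90/137 - 1/137*23) = -45069 - (90/137 - 23/137) = -45069 - 1*67/137 = -45069 - 67/137 = -6174520/137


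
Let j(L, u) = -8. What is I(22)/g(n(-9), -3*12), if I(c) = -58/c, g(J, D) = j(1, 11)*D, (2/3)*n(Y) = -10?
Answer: -29/3168 ≈ -0.0091540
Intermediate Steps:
n(Y) = -15 (n(Y) = (3/2)*(-10) = -15)
g(J, D) = -8*D
I(22)/g(n(-9), -3*12) = (-58/22)/((-(-24)*12)) = (-58*1/22)/((-8*(-36))) = -29/11/288 = -29/11*1/288 = -29/3168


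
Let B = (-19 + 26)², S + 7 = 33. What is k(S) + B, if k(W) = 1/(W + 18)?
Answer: 2157/44 ≈ 49.023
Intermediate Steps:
S = 26 (S = -7 + 33 = 26)
k(W) = 1/(18 + W)
B = 49 (B = 7² = 49)
k(S) + B = 1/(18 + 26) + 49 = 1/44 + 49 = 2157/44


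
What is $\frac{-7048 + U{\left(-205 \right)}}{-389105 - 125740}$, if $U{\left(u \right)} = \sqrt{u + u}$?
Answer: $\frac{7048}{514845} - \frac{i \sqrt{410}}{514845} \approx 0.01369 - 3.9329 \cdot 10^{-5} i$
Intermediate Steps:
$U{\left(u \right)} = \sqrt{2} \sqrt{u}$ ($U{\left(u \right)} = \sqrt{2 u} = \sqrt{2} \sqrt{u}$)
$\frac{-7048 + U{\left(-205 \right)}}{-389105 - 125740} = \frac{-7048 + \sqrt{2} \sqrt{-205}}{-389105 - 125740} = \frac{-7048 + \sqrt{2} i \sqrt{205}}{-514845} = \left(-7048 + i \sqrt{410}\right) \left(- \frac{1}{514845}\right) = \frac{7048}{514845} - \frac{i \sqrt{410}}{514845}$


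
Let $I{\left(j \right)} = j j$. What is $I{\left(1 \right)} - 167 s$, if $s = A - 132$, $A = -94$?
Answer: $37743$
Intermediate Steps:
$I{\left(j \right)} = j^{2}$
$s = -226$ ($s = -94 - 132 = -226$)
$I{\left(1 \right)} - 167 s = 1^{2} - -37742 = 1 + 37742 = 37743$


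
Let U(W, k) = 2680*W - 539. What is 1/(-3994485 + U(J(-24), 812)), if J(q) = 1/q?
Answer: -3/11985407 ≈ -2.5030e-7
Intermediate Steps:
U(W, k) = -539 + 2680*W
1/(-3994485 + U(J(-24), 812)) = 1/(-3994485 + (-539 + 2680/(-24))) = 1/(-3994485 + (-539 + 2680*(-1/24))) = 1/(-3994485 + (-539 - 335/3)) = 1/(-3994485 - 1952/3) = 1/(-11985407/3) = -3/11985407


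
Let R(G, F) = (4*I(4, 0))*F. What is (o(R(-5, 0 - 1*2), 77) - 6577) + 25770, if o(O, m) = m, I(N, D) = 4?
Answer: 19270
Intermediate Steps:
R(G, F) = 16*F (R(G, F) = (4*4)*F = 16*F)
(o(R(-5, 0 - 1*2), 77) - 6577) + 25770 = (77 - 6577) + 25770 = -6500 + 25770 = 19270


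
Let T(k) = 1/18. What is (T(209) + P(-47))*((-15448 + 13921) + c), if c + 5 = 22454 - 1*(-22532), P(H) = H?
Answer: -18359315/9 ≈ -2.0399e+6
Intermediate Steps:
c = 44981 (c = -5 + (22454 - 1*(-22532)) = -5 + (22454 + 22532) = -5 + 44986 = 44981)
T(k) = 1/18
(T(209) + P(-47))*((-15448 + 13921) + c) = (1/18 - 47)*((-15448 + 13921) + 44981) = -845*(-1527 + 44981)/18 = -845/18*43454 = -18359315/9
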